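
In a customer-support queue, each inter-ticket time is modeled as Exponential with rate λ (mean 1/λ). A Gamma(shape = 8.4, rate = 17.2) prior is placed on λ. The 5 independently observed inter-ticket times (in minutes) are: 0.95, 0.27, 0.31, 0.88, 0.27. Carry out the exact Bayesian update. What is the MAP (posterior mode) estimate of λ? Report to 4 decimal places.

With a Gamma(shape α, rate β) prior on the exponential rate λ, the posterior after n observations with total T = Σxᵢ is Gamma(α+n, β+T).
Sum of observations T = 2.68 minutes; n = 5.
Posterior: Gamma(8.4+5, 17.2+2.68) = Gamma(13.4, 19.88).
Mode = (α−1)/β = 0.6237.

0.6237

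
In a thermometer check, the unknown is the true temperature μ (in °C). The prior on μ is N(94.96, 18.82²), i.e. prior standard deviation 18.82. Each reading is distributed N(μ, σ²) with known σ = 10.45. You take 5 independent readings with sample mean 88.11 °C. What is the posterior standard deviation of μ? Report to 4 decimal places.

4.5356

For Normal data with known variance σ², a Normal(μ₀, σ₀²) prior on μ is conjugate. Posterior precision = 1/σ₀² + n/σ²; posterior mean is the precision-weighted average of μ₀ and x̄.
σ₀² = 18.82² = 354.1924, σ² = 10.45² = 109.2025; σ² + n·σ₀² = 109.2025 + 5·354.1924 = 1880.1645.
Posterior precision = 1/σ₀² + n/σ² = 1/354.1924 + 5/109.2025 = (σ² + n·σ₀²)/(σ₀²σ²) = 1880.1645/(354.1924·109.2025); posterior variance σₙ² = σ₀²σ²/(σ² + n·σ₀²) = 354.1924·109.2025/1880.1645 = 20.571974.
Posterior SD = √σₙ² = √(354.1924·109.2025/1880.1645) = 4.5356.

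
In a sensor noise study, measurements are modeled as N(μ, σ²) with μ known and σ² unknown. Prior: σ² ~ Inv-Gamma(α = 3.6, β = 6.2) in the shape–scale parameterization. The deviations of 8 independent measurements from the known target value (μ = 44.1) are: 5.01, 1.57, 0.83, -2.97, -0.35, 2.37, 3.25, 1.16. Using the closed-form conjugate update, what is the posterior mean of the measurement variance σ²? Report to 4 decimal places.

With known mean μ and an Inverse-Gamma(α, β) prior on σ², the Normal likelihood is conjugate: posterior is Inv-Gamma(α + n/2, β + Σ(xᵢ−μ)²/2).
Σ(xᵢ−μ)² = (5.01)² + (1.57)² + (0.83)² + (-2.97)² + (-0.35)² + (2.37)² + (3.25)² + (1.16)² = 54.7223.
Posterior: Inv-Gamma(3.6 + 8/2, 6.2 + 54.7223/2) = Inv-Gamma(7.60, 33.56115).
E[σ²|data] = β/(α−1) = 33.56115/6.60 = 5.0850.

5.0850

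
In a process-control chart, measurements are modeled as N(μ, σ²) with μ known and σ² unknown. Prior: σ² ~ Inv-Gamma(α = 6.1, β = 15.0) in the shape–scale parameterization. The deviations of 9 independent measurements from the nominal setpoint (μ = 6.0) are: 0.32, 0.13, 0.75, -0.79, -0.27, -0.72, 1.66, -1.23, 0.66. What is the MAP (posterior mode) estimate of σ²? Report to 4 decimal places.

With known mean μ and an Inverse-Gamma(α, β) prior on σ², the Normal likelihood is conjugate: posterior is Inv-Gamma(α + n/2, β + Σ(xᵢ−μ)²/2).
Σ(xᵢ−μ)² = (0.32)² + (0.13)² + (0.75)² + (-0.79)² + (-0.27)² + (-0.72)² + (1.66)² + (-1.23)² + (0.66)² = 6.6013.
Posterior: Inv-Gamma(6.1 + 9/2, 15.0 + 6.6013/2) = Inv-Gamma(10.60, 18.30065).
Mode = β/(α+1) = 18.30065/11.60 = 1.5776.

1.5776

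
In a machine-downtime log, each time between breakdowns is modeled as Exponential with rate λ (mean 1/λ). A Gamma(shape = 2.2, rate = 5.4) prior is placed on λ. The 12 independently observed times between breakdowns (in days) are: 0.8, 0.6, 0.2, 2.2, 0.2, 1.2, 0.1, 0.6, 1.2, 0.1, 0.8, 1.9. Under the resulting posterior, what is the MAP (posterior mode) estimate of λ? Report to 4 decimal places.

With a Gamma(shape α, rate β) prior on the exponential rate λ, the posterior after n observations with total T = Σxᵢ is Gamma(α+n, β+T).
Sum of observations T = 9.9 days; n = 12.
Posterior: Gamma(2.2+12, 5.4+9.9) = Gamma(14.2, 15.3).
Mode = (α−1)/β = 0.8627.

0.8627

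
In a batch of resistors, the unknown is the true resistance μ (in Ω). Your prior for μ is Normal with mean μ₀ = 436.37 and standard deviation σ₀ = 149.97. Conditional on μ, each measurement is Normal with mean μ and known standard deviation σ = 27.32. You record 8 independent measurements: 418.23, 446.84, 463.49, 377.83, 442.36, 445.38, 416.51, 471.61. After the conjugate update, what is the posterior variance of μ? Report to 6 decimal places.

92.912378

For Normal data with known variance σ², a Normal(μ₀, σ₀²) prior on μ is conjugate. Posterior precision = 1/σ₀² + n/σ²; posterior mean is the precision-weighted average of μ₀ and x̄.
σ₀² = 149.97² = 22491.0009, σ² = 27.32² = 746.3824; σ² + n·σ₀² = 746.3824 + 8·22491.0009 = 180674.3896.
Posterior precision = 1/σ₀² + n/σ² = 1/22491.0009 + 8/746.3824 = (σ² + n·σ₀²)/(σ₀²σ²) = 180674.3896/(22491.0009·746.3824); posterior variance σₙ² = σ₀²σ²/(σ² + n·σ₀²) = 22491.0009·746.3824/180674.3896 = 92.912378.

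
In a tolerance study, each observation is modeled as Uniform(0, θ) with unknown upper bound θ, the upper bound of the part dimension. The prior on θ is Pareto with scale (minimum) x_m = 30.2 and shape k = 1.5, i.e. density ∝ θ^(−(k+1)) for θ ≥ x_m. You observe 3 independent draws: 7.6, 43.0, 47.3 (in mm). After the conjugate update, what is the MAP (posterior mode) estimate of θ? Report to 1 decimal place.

A Pareto(scale x_m, shape k) prior on the upper bound θ of Uniform(0, θ) is conjugate: posterior is Pareto(max(x_m, max xᵢ), k + n).
Sample maximum = 47.3; prior scale x_m = 30.2 → posterior scale = max = 47.3.
Posterior shape = 1.5 + 3 = 4.5.
The Pareto density is decreasing on [x_m, ∞), so the mode is x_m = 47.3.

47.3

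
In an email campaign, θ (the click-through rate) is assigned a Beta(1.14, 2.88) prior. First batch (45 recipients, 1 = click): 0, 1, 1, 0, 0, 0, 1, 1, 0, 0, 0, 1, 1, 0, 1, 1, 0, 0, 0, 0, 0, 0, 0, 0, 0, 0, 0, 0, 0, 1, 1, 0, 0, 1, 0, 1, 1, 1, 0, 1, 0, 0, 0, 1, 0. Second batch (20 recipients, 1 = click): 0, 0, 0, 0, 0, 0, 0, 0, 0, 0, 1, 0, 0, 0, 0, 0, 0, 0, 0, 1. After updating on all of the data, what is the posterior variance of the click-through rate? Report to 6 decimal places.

0.002862

The Beta prior is conjugate to a Binomial/Bernoulli likelihood; the update adds successes to α and failures to β.
After batch 1: Beta(1.14+16, 2.88+29) = Beta(17.14, 31.88).
After batch 2: Beta(17.14+2, 31.88+18) = Beta(19.14, 49.88).
Var = αβ/((α+β)²(α+β+1)) = 19.14·49.88/(69.02²·70.02) = 0.002862.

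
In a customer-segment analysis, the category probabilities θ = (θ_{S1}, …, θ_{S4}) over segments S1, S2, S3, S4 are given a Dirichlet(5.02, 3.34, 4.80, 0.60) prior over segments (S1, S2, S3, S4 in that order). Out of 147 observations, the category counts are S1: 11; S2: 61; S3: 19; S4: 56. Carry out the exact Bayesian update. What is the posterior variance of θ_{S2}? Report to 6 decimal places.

0.001484

The Dirichlet prior is conjugate to the Multinomial likelihood: each posterior αⱼ = prior αⱼ + observed count nⱼ.
Posterior concentration: (16.02, 64.34, 23.80, 56.60), total = 160.76.
Var[θ_j] = α_j(Σα−α_j)/((Σα)²(Σα+1)) = 64.34·96.42/(160.76²·161.76) = 0.001484.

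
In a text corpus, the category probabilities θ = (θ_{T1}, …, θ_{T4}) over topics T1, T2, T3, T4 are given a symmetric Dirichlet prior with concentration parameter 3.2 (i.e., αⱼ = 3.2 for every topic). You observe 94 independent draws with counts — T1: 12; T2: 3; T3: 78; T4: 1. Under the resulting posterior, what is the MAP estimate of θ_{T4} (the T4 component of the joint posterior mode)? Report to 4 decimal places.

The Dirichlet prior is conjugate to the Multinomial likelihood: each posterior αⱼ = prior αⱼ + observed count nⱼ.
Posterior concentration: (15.2, 6.2, 81.2, 4.2), total = 106.8.
Joint mode component: (α_{T4}−1)/(Σα−K) = 3.2/102.8 = 0.0311.

0.0311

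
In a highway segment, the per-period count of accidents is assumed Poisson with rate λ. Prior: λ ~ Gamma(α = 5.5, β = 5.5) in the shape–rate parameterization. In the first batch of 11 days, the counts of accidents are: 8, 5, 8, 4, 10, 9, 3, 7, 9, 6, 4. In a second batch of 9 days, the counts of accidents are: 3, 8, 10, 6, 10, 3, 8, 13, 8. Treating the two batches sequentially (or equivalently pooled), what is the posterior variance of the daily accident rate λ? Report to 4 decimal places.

0.2268

With a Gamma(shape α, rate β) prior, the Poisson likelihood is conjugate: the posterior is Gamma(α + ΣXᵢ, β + n).
Batch 1: sum of counts S = 73 over n = 11 days.
After batch 1: Gamma(α+S, β+n) = Gamma(5.5+73, 5.5+11) = Gamma(78.5, 16.5).
Batch 2: sum of counts S = 69 over n = 9 days.
After batch 2: Gamma(α+S, β+n) = Gamma(78.5+69, 16.5+9) = Gamma(147.5, 25.5).
Var = α/β² = 147.5/25.5² = 0.2268.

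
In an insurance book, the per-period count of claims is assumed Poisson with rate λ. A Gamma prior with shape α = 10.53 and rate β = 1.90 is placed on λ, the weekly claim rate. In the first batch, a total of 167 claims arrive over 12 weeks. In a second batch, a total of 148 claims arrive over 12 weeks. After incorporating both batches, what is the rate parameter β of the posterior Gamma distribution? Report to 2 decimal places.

25.90

With a Gamma(shape α, rate β) prior, the Poisson likelihood is conjugate: the posterior is Gamma(α + ΣXᵢ, β + n).
After batch 1: Gamma(α+S, β+n) = Gamma(10.53+167, 1.90+12) = Gamma(177.53, 13.90).
After batch 2: Gamma(α+S, β+n) = Gamma(177.53+148, 13.90+12) = Gamma(325.53, 25.90).
Posterior β = 25.90.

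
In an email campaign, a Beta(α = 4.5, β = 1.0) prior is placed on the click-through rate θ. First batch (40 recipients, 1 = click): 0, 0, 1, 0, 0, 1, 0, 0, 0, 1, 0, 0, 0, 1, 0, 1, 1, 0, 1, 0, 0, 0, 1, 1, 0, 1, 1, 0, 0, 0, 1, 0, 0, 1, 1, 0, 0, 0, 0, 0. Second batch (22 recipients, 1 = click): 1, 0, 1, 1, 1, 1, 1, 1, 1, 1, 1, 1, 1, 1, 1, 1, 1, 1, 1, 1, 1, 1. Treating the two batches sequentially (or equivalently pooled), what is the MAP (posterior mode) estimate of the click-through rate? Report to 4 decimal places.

0.5878

The Beta prior is conjugate to a Binomial/Bernoulli likelihood; the update adds successes to α and failures to β.
After batch 1: Beta(4.5+14, 1.0+26) = Beta(18.5, 27.0).
After batch 2: Beta(18.5+21, 27.0+1) = Beta(39.5, 28.0).
Mode of Beta(a,b) for a,b>1 is (a−1)/(a+b−2) = 38.5/65.5 = 0.5878.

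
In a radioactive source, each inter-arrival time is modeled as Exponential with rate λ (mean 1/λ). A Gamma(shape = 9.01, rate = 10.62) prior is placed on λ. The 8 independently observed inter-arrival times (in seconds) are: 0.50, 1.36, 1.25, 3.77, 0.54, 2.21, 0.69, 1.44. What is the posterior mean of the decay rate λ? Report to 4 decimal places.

0.7601

With a Gamma(shape α, rate β) prior on the exponential rate λ, the posterior after n observations with total T = Σxᵢ is Gamma(α+n, β+T).
Sum of observations T = 11.76 seconds; n = 8.
Posterior: Gamma(9.01+8, 10.62+11.76) = Gamma(17.01, 22.38).
Posterior mean of λ = α/β = 17.01/22.38 = 0.7601.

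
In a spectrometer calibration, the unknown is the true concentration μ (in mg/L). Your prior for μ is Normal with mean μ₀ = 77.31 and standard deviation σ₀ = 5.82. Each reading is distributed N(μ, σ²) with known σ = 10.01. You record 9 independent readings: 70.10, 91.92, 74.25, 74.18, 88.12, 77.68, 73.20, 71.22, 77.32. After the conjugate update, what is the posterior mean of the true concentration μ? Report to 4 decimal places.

For Normal data with known variance σ², a Normal(μ₀, σ₀²) prior on μ is conjugate. Posterior precision = 1/σ₀² + n/σ²; posterior mean is the precision-weighted average of μ₀ and x̄.
Σxᵢ = 70.10 + 91.92 + 74.25 + 74.18 + 88.12 + 77.68 + 73.20 + 71.22 + 77.32 = 697.99, so n·x̄ = 697.99.
σ₀² = 5.82² = 33.8724, σ² = 10.01² = 100.2001; σ² + n·σ₀² = 100.2001 + 9·33.8724 = 405.0517.
Posterior mean = (μ₀/σ₀² + n·x̄/σ²)/(1/σ₀² + n/σ²) = (σ²·μ₀ + σ₀²·n·x̄)/(σ² + n·σ₀²) = (100.2001·77.31 + 33.8724·697.99)/405.0517 = 31389.066207/405.0517 = 77.4940.

77.4940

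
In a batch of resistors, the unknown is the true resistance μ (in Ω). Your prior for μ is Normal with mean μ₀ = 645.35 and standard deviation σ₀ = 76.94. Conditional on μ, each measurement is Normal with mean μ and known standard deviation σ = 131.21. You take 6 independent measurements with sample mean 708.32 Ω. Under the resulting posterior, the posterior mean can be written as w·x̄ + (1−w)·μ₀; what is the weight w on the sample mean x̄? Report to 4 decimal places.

0.6735

For Normal data with known variance σ², a Normal(μ₀, σ₀²) prior on μ is conjugate. Posterior precision = 1/σ₀² + n/σ²; posterior mean is the precision-weighted average of μ₀ and x̄.
σ₀² = 76.94² = 5919.7636, σ² = 131.21² = 17216.0641. Prior precision 1/σ₀² = 1/5919.7636; data precision n/σ² = 6/17216.0641.
w = (n/σ²)/(1/σ₀² + n/σ²) = n·σ₀²/(σ² + n·σ₀²) = 6·5919.7636/(17216.0641 + 6·5919.7636) = 35518.5816/52734.6457 = 0.6735.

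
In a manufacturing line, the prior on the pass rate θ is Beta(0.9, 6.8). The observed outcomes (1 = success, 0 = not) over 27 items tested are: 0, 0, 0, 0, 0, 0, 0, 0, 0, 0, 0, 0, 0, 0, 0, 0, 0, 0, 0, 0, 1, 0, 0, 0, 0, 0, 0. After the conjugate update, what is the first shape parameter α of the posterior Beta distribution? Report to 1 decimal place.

The Beta prior is conjugate to a Binomial/Bernoulli likelihood; the update adds successes to α and failures to β.
Posterior: Beta(α+k, β+n−k) = Beta(0.9+1, 6.8+26) = Beta(1.9, 32.8).
Posterior α = 1.9.

1.9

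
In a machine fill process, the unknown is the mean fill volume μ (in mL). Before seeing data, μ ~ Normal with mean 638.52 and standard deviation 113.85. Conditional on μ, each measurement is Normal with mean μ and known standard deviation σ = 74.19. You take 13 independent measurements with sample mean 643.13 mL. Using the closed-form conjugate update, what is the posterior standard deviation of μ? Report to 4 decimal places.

For Normal data with known variance σ², a Normal(μ₀, σ₀²) prior on μ is conjugate. Posterior precision = 1/σ₀² + n/σ²; posterior mean is the precision-weighted average of μ₀ and x̄.
σ₀² = 113.85² = 12961.8225, σ² = 74.19² = 5504.1561; σ² + n·σ₀² = 5504.1561 + 13·12961.8225 = 174007.8486.
Posterior precision = 1/σ₀² + n/σ² = 1/12961.8225 + 13/5504.1561 = (σ² + n·σ₀²)/(σ₀²σ²) = 174007.8486/(12961.8225·5504.1561); posterior variance σₙ² = σ₀²σ²/(σ² + n·σ₀²) = 12961.8225·5504.1561/174007.8486 = 410.003887.
Posterior SD = √σₙ² = √(12961.8225·5504.1561/174007.8486) = 20.2486.

20.2486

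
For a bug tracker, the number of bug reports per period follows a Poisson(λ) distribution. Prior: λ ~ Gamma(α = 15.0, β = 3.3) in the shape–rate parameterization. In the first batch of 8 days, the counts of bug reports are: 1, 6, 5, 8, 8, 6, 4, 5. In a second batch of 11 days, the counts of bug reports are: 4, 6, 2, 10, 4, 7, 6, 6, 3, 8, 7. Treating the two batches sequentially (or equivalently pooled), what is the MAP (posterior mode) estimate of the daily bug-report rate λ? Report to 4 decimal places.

5.3812

With a Gamma(shape α, rate β) prior, the Poisson likelihood is conjugate: the posterior is Gamma(α + ΣXᵢ, β + n).
Batch 1: sum of counts S = 43 over n = 8 days.
After batch 1: Gamma(α+S, β+n) = Gamma(15.0+43, 3.3+8) = Gamma(58.0, 11.3).
Batch 2: sum of counts S = 63 over n = 11 days.
After batch 2: Gamma(α+S, β+n) = Gamma(58.0+63, 11.3+11) = Gamma(121.0, 22.3).
Mode of Gamma(α,β) for α≥1 is (α−1)/β = 120.0/22.3 = 5.3812.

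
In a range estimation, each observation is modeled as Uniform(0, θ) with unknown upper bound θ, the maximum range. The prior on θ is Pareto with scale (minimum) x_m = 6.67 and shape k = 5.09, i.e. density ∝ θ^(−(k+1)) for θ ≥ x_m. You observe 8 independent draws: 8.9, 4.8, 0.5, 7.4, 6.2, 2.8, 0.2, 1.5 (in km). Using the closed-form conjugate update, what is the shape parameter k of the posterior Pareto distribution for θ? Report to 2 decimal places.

A Pareto(scale x_m, shape k) prior on the upper bound θ of Uniform(0, θ) is conjugate: posterior is Pareto(max(x_m, max xᵢ), k + n).
Sample maximum = 8.9; prior scale x_m = 6.67 → posterior scale = max = 8.90.
Posterior shape = 5.09 + 8 = 13.09.
Posterior shape k = 13.09.

13.09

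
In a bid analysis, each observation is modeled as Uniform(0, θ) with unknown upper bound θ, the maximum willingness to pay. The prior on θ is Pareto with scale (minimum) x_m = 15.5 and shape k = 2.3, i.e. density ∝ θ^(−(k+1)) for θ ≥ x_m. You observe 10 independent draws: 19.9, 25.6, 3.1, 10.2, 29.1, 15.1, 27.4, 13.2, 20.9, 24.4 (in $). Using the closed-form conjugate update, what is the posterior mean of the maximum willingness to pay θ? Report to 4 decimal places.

A Pareto(scale x_m, shape k) prior on the upper bound θ of Uniform(0, θ) is conjugate: posterior is Pareto(max(x_m, max xᵢ), k + n).
Sample maximum = 29.1; prior scale x_m = 15.5 → posterior scale = max = 29.1.
Posterior shape = 2.3 + 10 = 12.3.
E[θ|data] = k·x_m/(k−1) = 12.3·29.1/11.3 = 31.6752.

31.6752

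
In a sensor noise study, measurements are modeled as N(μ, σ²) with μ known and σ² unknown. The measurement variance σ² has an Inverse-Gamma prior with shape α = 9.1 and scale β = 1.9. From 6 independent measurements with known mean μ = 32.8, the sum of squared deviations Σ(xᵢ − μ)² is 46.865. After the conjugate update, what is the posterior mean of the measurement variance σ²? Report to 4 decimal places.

With known mean μ and an Inverse-Gamma(α, β) prior on σ², the Normal likelihood is conjugate: posterior is Inv-Gamma(α + n/2, β + Σ(xᵢ−μ)²/2).
Posterior: Inv-Gamma(9.1 + 6/2, 1.9 + 46.865/2) = Inv-Gamma(12.10, 25.3325).
E[σ²|data] = β/(α−1) = 25.3325/11.10 = 2.2822.

2.2822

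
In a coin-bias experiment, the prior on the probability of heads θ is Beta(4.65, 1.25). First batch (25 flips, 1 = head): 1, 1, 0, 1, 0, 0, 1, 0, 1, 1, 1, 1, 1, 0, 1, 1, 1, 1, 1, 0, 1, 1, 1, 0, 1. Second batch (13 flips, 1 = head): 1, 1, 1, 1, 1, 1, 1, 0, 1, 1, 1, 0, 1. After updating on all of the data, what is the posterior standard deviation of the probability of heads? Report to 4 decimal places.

The Beta prior is conjugate to a Binomial/Bernoulli likelihood; the update adds successes to α and failures to β.
After batch 1: Beta(4.65+18, 1.25+7) = Beta(22.65, 8.25).
After batch 2: Beta(22.65+11, 8.25+2) = Beta(33.65, 10.25).
Var = αβ/((α+β)²(α+β+1)) = 33.65·10.25/(43.90²·44.90) = 0.00398597; SD = √0.00398597 = 0.0631.

0.0631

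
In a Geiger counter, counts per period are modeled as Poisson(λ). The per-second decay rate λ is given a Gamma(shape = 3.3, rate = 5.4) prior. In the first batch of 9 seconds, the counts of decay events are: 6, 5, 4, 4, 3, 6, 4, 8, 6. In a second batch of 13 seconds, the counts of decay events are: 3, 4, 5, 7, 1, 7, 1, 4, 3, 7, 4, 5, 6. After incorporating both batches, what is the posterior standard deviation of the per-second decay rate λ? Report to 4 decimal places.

With a Gamma(shape α, rate β) prior, the Poisson likelihood is conjugate: the posterior is Gamma(α + ΣXᵢ, β + n).
Batch 1: sum of counts S = 46 over n = 9 seconds.
After batch 1: Gamma(α+S, β+n) = Gamma(3.3+46, 5.4+9) = Gamma(49.3, 14.4).
Batch 2: sum of counts S = 57 over n = 13 seconds.
After batch 2: Gamma(α+S, β+n) = Gamma(49.3+57, 14.4+13) = Gamma(106.3, 27.4).
SD = √α/β = √106.3/27.4 = 0.3763.

0.3763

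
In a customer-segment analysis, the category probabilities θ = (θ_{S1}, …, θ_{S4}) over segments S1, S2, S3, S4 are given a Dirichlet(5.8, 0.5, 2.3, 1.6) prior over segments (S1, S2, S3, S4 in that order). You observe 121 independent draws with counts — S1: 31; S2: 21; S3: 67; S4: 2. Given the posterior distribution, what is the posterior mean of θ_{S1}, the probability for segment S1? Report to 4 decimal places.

The Dirichlet prior is conjugate to the Multinomial likelihood: each posterior αⱼ = prior αⱼ + observed count nⱼ.
Posterior concentration: (36.8, 21.5, 69.3, 3.6), total = 131.2.
E[θ_{S1}|data] = α_{S1}/Σα = 36.8/131.2 = 0.2805.

0.2805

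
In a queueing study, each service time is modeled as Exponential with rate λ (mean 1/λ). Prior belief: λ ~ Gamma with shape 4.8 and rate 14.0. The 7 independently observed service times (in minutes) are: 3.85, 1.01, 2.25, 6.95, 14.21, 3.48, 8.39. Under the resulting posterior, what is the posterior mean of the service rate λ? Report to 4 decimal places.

0.2180

With a Gamma(shape α, rate β) prior on the exponential rate λ, the posterior after n observations with total T = Σxᵢ is Gamma(α+n, β+T).
Sum of observations T = 40.14 minutes; n = 7.
Posterior: Gamma(4.8+7, 14.0+40.14) = Gamma(11.8, 54.14).
Posterior mean of λ = α/β = 11.8/54.14 = 0.2180.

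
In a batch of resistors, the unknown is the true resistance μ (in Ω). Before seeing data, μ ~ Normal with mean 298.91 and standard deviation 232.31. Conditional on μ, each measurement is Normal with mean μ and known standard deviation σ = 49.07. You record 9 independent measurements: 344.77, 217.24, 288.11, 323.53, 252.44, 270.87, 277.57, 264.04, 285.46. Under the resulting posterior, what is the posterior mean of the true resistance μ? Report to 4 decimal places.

For Normal data with known variance σ², a Normal(μ₀, σ₀²) prior on μ is conjugate. Posterior precision = 1/σ₀² + n/σ²; posterior mean is the precision-weighted average of μ₀ and x̄.
Σxᵢ = 344.77 + 217.24 + 288.11 + 323.53 + 252.44 + 270.87 + 277.57 + 264.04 + 285.46 = 2524.03, so n·x̄ = 2524.03.
σ₀² = 232.31² = 53967.9361, σ² = 49.07² = 2407.8649; σ² + n·σ₀² = 2407.8649 + 9·53967.9361 = 488119.2898.
Posterior mean = (μ₀/σ₀² + n·x̄/σ²)/(1/σ₀² + n/σ²) = (σ²·μ₀ + σ₀²·n·x̄)/(σ² + n·σ₀²) = (2407.8649·298.91 + 53967.9361·2524.03)/488119.2898 = 136936424.651742/488119.2898 = 280.5389.

280.5389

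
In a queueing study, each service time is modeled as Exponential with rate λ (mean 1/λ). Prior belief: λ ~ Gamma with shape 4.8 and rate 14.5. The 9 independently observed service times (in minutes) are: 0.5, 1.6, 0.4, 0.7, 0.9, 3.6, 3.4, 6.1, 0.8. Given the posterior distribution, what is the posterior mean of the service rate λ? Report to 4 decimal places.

With a Gamma(shape α, rate β) prior on the exponential rate λ, the posterior after n observations with total T = Σxᵢ is Gamma(α+n, β+T).
Sum of observations T = 18.0 minutes; n = 9.
Posterior: Gamma(4.8+9, 14.5+18.0) = Gamma(13.8, 32.5).
Posterior mean of λ = α/β = 13.8/32.5 = 0.4246.

0.4246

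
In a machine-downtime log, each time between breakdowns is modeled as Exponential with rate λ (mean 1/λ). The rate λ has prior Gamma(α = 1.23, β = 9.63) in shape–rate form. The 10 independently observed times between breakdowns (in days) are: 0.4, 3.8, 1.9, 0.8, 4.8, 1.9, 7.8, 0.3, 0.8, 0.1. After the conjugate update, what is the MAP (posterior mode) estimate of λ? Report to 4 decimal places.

0.3174

With a Gamma(shape α, rate β) prior on the exponential rate λ, the posterior after n observations with total T = Σxᵢ is Gamma(α+n, β+T).
Sum of observations T = 22.6 days; n = 10.
Posterior: Gamma(1.23+10, 9.63+22.6) = Gamma(11.23, 32.23).
Mode = (α−1)/β = 0.3174.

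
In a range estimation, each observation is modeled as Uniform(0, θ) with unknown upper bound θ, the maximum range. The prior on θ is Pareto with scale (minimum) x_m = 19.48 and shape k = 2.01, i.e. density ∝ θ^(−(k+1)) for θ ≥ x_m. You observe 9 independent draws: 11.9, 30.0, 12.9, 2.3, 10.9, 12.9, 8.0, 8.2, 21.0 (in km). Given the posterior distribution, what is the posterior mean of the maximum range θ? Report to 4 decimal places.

32.9970

A Pareto(scale x_m, shape k) prior on the upper bound θ of Uniform(0, θ) is conjugate: posterior is Pareto(max(x_m, max xᵢ), k + n).
Sample maximum = 30.0; prior scale x_m = 19.48 → posterior scale = max = 30.00.
Posterior shape = 2.01 + 9 = 11.01.
E[θ|data] = k·x_m/(k−1) = 11.01·30.00/10.01 = 32.9970.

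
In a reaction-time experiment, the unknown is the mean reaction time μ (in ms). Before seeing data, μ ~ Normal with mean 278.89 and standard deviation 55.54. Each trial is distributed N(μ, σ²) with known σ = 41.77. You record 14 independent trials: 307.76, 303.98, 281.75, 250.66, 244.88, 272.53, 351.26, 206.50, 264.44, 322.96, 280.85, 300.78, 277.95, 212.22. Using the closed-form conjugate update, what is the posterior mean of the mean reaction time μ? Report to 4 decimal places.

For Normal data with known variance σ², a Normal(μ₀, σ₀²) prior on μ is conjugate. Posterior precision = 1/σ₀² + n/σ²; posterior mean is the precision-weighted average of μ₀ and x̄.
Σxᵢ = 307.76 + 303.98 + 281.75 + 250.66 + 244.88 + 272.53 + 351.26 + 206.50 + 264.44 + 322.96 + 280.85 + 300.78 + 277.95 + 212.22 = 3878.52, so n·x̄ = 3878.52.
σ₀² = 55.54² = 3084.6916, σ² = 41.77² = 1744.7329; σ² + n·σ₀² = 1744.7329 + 14·3084.6916 = 44930.4153.
Posterior mean = (μ₀/σ₀² + n·x̄/σ²)/(1/σ₀² + n/σ²) = (σ²·μ₀ + σ₀²·n·x̄)/(σ² + n·σ₀²) = (1744.7329·278.89 + 3084.6916·3878.52)/44930.4153 = 12450626.622913/44930.4153 = 277.1091.

277.1091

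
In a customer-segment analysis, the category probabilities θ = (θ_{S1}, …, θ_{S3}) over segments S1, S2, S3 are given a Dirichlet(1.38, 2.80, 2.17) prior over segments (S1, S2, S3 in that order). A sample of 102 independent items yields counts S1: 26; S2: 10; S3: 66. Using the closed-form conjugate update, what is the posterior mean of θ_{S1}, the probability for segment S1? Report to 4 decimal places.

0.2527

The Dirichlet prior is conjugate to the Multinomial likelihood: each posterior αⱼ = prior αⱼ + observed count nⱼ.
Posterior concentration: (27.38, 12.80, 68.17), total = 108.35.
E[θ_{S1}|data] = α_{S1}/Σα = 27.38/108.35 = 0.2527.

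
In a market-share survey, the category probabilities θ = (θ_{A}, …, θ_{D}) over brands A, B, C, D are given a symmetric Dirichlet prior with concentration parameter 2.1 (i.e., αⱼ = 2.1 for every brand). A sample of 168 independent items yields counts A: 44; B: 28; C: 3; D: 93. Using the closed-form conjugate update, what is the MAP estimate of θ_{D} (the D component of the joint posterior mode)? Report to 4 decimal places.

0.5458

The Dirichlet prior is conjugate to the Multinomial likelihood: each posterior αⱼ = prior αⱼ + observed count nⱼ.
Posterior concentration: (46.1, 30.1, 5.1, 95.1), total = 176.4.
Joint mode component: (α_{D}−1)/(Σα−K) = 94.1/172.4 = 0.5458.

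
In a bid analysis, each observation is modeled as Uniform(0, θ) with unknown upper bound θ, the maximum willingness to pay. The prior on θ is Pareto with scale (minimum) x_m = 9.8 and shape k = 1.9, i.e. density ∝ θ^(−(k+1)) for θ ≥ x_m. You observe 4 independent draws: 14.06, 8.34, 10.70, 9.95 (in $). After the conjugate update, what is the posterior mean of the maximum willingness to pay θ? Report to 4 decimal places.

A Pareto(scale x_m, shape k) prior on the upper bound θ of Uniform(0, θ) is conjugate: posterior is Pareto(max(x_m, max xᵢ), k + n).
Sample maximum = 14.06; prior scale x_m = 9.8 → posterior scale = max = 14.06.
Posterior shape = 1.9 + 4 = 5.9.
E[θ|data] = k·x_m/(k−1) = 5.9·14.06/4.9 = 16.9294.

16.9294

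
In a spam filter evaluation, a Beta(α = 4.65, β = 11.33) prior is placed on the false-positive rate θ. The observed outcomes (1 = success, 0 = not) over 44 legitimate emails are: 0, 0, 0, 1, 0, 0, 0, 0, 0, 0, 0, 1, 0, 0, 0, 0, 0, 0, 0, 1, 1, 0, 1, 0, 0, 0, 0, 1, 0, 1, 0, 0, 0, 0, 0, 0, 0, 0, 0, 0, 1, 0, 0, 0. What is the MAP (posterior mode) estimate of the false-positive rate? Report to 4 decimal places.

0.2009

The Beta prior is conjugate to a Binomial/Bernoulli likelihood; the update adds successes to α and failures to β.
Posterior: Beta(α+k, β+n−k) = Beta(4.65+8, 11.33+36) = Beta(12.65, 47.33).
Mode of Beta(a,b) for a,b>1 is (a−1)/(a+b−2) = 11.65/57.98 = 0.2009.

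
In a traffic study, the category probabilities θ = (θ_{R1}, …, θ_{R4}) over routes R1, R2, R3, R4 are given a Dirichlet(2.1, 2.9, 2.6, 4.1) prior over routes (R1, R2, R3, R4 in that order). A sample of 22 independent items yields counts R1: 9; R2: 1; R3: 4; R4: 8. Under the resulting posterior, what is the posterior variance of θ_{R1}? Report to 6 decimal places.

0.006366

The Dirichlet prior is conjugate to the Multinomial likelihood: each posterior αⱼ = prior αⱼ + observed count nⱼ.
Posterior concentration: (11.1, 3.9, 6.6, 12.1), total = 33.7.
Var[θ_j] = α_j(Σα−α_j)/((Σα)²(Σα+1)) = 11.1·22.6/(33.7²·34.7) = 0.006366.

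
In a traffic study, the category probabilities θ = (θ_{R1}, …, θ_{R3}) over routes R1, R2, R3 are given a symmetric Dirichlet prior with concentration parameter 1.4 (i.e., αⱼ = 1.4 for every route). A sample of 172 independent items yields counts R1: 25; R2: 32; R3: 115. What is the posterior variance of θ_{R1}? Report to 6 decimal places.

The Dirichlet prior is conjugate to the Multinomial likelihood: each posterior αⱼ = prior αⱼ + observed count nⱼ.
Posterior concentration: (26.4, 33.4, 116.4), total = 176.2.
Var[θ_j] = α_j(Σα−α_j)/((Σα)²(Σα+1)) = 26.4·149.8/(176.2²·177.2) = 0.000719.

0.000719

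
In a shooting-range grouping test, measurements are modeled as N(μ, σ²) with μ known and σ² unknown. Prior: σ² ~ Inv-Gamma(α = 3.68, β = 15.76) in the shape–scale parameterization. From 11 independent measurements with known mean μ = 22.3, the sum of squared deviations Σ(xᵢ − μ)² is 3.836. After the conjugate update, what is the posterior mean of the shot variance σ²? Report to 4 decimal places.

2.1611

With known mean μ and an Inverse-Gamma(α, β) prior on σ², the Normal likelihood is conjugate: posterior is Inv-Gamma(α + n/2, β + Σ(xᵢ−μ)²/2).
Posterior: Inv-Gamma(3.68 + 11/2, 15.76 + 3.836/2) = Inv-Gamma(9.18, 17.6780).
E[σ²|data] = β/(α−1) = 17.6780/8.18 = 2.1611.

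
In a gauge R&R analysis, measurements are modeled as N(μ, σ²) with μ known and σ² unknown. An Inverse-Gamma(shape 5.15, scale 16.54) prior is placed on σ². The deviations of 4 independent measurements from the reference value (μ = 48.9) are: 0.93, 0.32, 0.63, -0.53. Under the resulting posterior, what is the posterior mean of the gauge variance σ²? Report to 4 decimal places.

With known mean μ and an Inverse-Gamma(α, β) prior on σ², the Normal likelihood is conjugate: posterior is Inv-Gamma(α + n/2, β + Σ(xᵢ−μ)²/2).
Σ(xᵢ−μ)² = (0.93)² + (0.32)² + (0.63)² + (-0.53)² = 1.6451.
Posterior: Inv-Gamma(5.15 + 4/2, 16.54 + 1.6451/2) = Inv-Gamma(7.15, 17.36255).
E[σ²|data] = β/(α−1) = 17.36255/6.15 = 2.8232.

2.8232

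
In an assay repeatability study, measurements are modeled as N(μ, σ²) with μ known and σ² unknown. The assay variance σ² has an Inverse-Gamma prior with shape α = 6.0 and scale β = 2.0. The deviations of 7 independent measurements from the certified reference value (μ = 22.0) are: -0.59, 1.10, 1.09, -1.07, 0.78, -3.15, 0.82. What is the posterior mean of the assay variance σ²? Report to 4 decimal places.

1.1232

With known mean μ and an Inverse-Gamma(α, β) prior on σ², the Normal likelihood is conjugate: posterior is Inv-Gamma(α + n/2, β + Σ(xᵢ−μ)²/2).
Σ(xᵢ−μ)² = (-0.59)² + (1.10)² + (1.09)² + (-1.07)² + (0.78)² + (-3.15)² + (0.82)² = 15.0944.
Posterior: Inv-Gamma(6.0 + 7/2, 2.0 + 15.0944/2) = Inv-Gamma(9.50, 9.54720).
E[σ²|data] = β/(α−1) = 9.54720/8.50 = 1.1232.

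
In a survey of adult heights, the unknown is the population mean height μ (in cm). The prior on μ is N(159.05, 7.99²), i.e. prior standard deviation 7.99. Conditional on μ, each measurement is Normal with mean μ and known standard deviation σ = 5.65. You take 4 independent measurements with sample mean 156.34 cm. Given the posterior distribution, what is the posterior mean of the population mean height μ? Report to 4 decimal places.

For Normal data with known variance σ², a Normal(μ₀, σ₀²) prior on μ is conjugate. Posterior precision = 1/σ₀² + n/σ²; posterior mean is the precision-weighted average of μ₀ and x̄.
n·x̄ = 4·156.34 = 625.36.
σ₀² = 7.99² = 63.8401, σ² = 5.65² = 31.9225; σ² + n·σ₀² = 31.9225 + 4·63.8401 = 287.2829.
Posterior mean = (μ₀/σ₀² + n·x̄/σ²)/(1/σ₀² + n/σ²) = (σ²·μ₀ + σ₀²·n·x̄)/(σ² + n·σ₀²) = (31.9225·159.05 + 63.8401·625.36)/287.2829 = 45000.318561/287.2829 = 156.6411.

156.6411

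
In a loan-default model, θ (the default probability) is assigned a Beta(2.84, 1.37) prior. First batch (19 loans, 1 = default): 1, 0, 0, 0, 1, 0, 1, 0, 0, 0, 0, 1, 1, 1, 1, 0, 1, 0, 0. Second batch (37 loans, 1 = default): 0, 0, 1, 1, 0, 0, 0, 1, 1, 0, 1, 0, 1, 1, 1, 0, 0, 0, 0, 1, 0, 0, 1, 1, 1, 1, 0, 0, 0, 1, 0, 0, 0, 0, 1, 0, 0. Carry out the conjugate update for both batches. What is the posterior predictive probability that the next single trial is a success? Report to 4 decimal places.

0.4292

The Beta prior is conjugate to a Binomial/Bernoulli likelihood; the update adds successes to α and failures to β.
After batch 1: Beta(2.84+8, 1.37+11) = Beta(10.84, 12.37).
After batch 2: Beta(10.84+15, 12.37+22) = Beta(25.84, 34.37).
For a single future Bernoulli trial, P(success | data) = α/(α+β) = 0.4292.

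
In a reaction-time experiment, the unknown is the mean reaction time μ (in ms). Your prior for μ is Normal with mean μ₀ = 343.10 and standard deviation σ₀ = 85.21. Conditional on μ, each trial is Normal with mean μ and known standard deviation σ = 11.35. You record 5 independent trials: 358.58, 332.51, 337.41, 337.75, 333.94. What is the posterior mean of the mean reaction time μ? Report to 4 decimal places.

340.0488

For Normal data with known variance σ², a Normal(μ₀, σ₀²) prior on μ is conjugate. Posterior precision = 1/σ₀² + n/σ²; posterior mean is the precision-weighted average of μ₀ and x̄.
Σxᵢ = 358.58 + 332.51 + 337.41 + 337.75 + 333.94 = 1700.19, so n·x̄ = 1700.19.
σ₀² = 85.21² = 7260.7441, σ² = 11.35² = 128.8225; σ² + n·σ₀² = 128.8225 + 5·7260.7441 = 36432.543.
Posterior mean = (μ₀/σ₀² + n·x̄/σ²)/(1/σ₀² + n/σ²) = (σ²·μ₀ + σ₀²·n·x̄)/(σ² + n·σ₀²) = (128.8225·343.10 + 7260.7441·1700.19)/36432.543 = 12388843.511129/36432.543 = 340.0488.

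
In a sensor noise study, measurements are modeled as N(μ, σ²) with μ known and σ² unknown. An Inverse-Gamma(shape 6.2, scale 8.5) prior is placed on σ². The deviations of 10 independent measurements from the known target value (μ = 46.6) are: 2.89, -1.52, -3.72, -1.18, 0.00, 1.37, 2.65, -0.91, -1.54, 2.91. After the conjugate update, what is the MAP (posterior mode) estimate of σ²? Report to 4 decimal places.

With known mean μ and an Inverse-Gamma(α, β) prior on σ², the Normal likelihood is conjugate: posterior is Inv-Gamma(α + n/2, β + Σ(xᵢ−μ)²/2).
Σ(xᵢ−μ)² = (2.89)² + (-1.52)² + (-3.72)² + (-1.18)² + (0.00)² + (1.37)² + (2.65)² + (-0.91)² + (-1.54)² + (2.91)² = 46.4605.
Posterior: Inv-Gamma(6.2 + 10/2, 8.5 + 46.4605/2) = Inv-Gamma(11.20, 31.73025).
Mode = β/(α+1) = 31.73025/12.20 = 2.6008.

2.6008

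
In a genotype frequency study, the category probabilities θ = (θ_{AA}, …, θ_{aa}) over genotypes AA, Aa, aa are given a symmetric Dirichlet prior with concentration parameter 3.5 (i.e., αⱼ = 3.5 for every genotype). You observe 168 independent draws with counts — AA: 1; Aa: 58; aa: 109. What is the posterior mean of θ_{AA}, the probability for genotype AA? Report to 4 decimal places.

The Dirichlet prior is conjugate to the Multinomial likelihood: each posterior αⱼ = prior αⱼ + observed count nⱼ.
Posterior concentration: (4.5, 61.5, 112.5), total = 178.5.
E[θ_{AA}|data] = α_{AA}/Σα = 4.5/178.5 = 0.0252.

0.0252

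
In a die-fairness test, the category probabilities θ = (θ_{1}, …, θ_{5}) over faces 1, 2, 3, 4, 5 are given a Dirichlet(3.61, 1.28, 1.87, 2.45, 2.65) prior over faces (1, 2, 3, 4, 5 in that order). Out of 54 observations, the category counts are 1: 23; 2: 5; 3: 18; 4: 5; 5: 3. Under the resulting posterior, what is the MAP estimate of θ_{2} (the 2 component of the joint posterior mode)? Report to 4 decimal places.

0.0868

The Dirichlet prior is conjugate to the Multinomial likelihood: each posterior αⱼ = prior αⱼ + observed count nⱼ.
Posterior concentration: (26.61, 6.28, 19.87, 7.45, 5.65), total = 65.86.
Joint mode component: (α_{2}−1)/(Σα−K) = 5.28/60.86 = 0.0868.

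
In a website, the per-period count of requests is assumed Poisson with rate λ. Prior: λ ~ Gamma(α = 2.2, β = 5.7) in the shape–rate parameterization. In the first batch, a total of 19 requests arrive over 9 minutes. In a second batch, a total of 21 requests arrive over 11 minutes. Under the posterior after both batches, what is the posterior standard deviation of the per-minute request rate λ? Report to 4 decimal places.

With a Gamma(shape α, rate β) prior, the Poisson likelihood is conjugate: the posterior is Gamma(α + ΣXᵢ, β + n).
After batch 1: Gamma(α+S, β+n) = Gamma(2.2+19, 5.7+9) = Gamma(21.2, 14.7).
After batch 2: Gamma(α+S, β+n) = Gamma(21.2+21, 14.7+11) = Gamma(42.2, 25.7).
SD = √α/β = √42.2/25.7 = 0.2528.

0.2528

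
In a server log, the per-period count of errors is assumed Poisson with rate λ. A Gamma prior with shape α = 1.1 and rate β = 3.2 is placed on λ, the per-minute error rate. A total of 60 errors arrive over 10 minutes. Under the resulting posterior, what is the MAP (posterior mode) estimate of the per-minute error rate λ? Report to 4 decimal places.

With a Gamma(shape α, rate β) prior, the Poisson likelihood is conjugate: the posterior is Gamma(α + ΣXᵢ, β + n).
Posterior: Gamma(α+S, β+n) = Gamma(1.1+60, 3.2+10) = Gamma(61.1, 13.2).
Mode of Gamma(α,β) for α≥1 is (α−1)/β = 60.1/13.2 = 4.5530.

4.5530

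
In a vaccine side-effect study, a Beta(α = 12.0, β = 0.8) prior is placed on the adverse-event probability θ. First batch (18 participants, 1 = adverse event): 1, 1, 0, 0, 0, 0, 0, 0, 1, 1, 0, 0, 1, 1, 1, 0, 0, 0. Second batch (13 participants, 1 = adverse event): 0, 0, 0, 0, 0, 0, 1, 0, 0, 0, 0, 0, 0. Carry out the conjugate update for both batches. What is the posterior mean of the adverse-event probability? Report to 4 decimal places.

0.4566

The Beta prior is conjugate to a Binomial/Bernoulli likelihood; the update adds successes to α and failures to β.
After batch 1: Beta(12.0+7, 0.8+11) = Beta(19.0, 11.8).
After batch 2: Beta(19.0+1, 11.8+12) = Beta(20.0, 23.8).
Posterior mean = α/(α+β) = 20.0/43.8 = 0.4566.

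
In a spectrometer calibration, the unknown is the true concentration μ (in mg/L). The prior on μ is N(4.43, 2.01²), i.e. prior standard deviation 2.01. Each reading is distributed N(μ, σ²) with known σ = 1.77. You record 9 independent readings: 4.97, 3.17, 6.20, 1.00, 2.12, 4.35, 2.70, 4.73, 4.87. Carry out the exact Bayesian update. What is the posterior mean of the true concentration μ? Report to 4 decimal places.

For Normal data with known variance σ², a Normal(μ₀, σ₀²) prior on μ is conjugate. Posterior precision = 1/σ₀² + n/σ²; posterior mean is the precision-weighted average of μ₀ and x̄.
Σxᵢ = 4.97 + 3.17 + 6.20 + 1.00 + 2.12 + 4.35 + 2.70 + 4.73 + 4.87 = 34.11, so n·x̄ = 34.11.
σ₀² = 2.01² = 4.0401, σ² = 1.77² = 3.1329; σ² + n·σ₀² = 3.1329 + 9·4.0401 = 39.4938.
Posterior mean = (μ₀/σ₀² + n·x̄/σ²)/(1/σ₀² + n/σ²) = (σ²·μ₀ + σ₀²·n·x̄)/(σ² + n·σ₀²) = (3.1329·4.43 + 4.0401·34.11)/39.4938 = 151.686558/39.4938 = 3.8408.

3.8408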